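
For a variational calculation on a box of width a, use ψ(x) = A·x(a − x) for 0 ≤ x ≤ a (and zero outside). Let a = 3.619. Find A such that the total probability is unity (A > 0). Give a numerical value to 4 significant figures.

A ≈ 0.2198

The normalization condition is ∫|ψ|² dx = 1 from 0 to a.
With ψ = A·x(a − x), the integral evaluates to A²·[a^5/30].
Setting this equal to 1 gives A² = 1/(a^5/30).
With a = 3.619: A² = 0.048326 and A = 0.21983.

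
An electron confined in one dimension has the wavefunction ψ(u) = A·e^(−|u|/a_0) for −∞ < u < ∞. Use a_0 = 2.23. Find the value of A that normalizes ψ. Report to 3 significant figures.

A ≈ 0.670

The normalization condition is ∫|ψ|² du = 1 from −∞ to ∞.
The integral (without the A² prefactor) comes out to a_0.
With a_0 = 2.23: A² = 0.4484 and A = 0.6696.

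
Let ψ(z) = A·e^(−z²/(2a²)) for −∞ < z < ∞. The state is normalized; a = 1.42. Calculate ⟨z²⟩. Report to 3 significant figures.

⟨z^2⟩ ≈ 1.01

⟨z²⟩ = ∫ z^2 |ψ|² dz over the full domain.
Using the Gaussian integral ∫_{−∞}^{∞} e^(−αz²) dz = √(π/α), the ratio of the moment integral to the normalization integral gives ⟨z²⟩ = a^2/2.
With a = 1.42, ⟨z^2⟩ = 1.008.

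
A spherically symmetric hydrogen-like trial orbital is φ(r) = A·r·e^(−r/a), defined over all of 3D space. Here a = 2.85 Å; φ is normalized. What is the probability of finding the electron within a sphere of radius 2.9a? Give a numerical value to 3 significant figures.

P ≈ 0.687

Integrate the radial probability density 4πr²|φ|² over r ≤ 2.9a.
Normalization gives A² = 1/(3·π·a^5).
Let u = r/a; then A², 4π and the length scale all cancel, so P = ∫_{0}^{2.9} u^4·e^(-2·u) du ÷ ∫_{0}^{∞} u^4·e^(-2·u) du.
An antiderivative of u^4·e^(-2·u) is -(u^4/2 + u^3 + 3·u^2/2 + 3·u/2 + 3/4)·e^(-2·u); evaluating from 0 to 2.9 gives ≈ 0.51546, while the full integral is 3/4.
This evaluates to P = 0.6873.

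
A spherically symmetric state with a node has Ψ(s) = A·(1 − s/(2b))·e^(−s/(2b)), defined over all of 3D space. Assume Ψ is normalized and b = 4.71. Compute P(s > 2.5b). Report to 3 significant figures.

P ≈ 0.945

With dV = 4πs²ds, the probability is ∫|Ψ|² dV over s > 2.5b.
Normalization gives A² = 1/(8·π·b^3).
In terms of u = s/b (A², 4π and the length scale all cancel between numerator and denominator), P = [∫_{2.5}^{∞} u^2·(1 - u/2)^2·e^(-u) du] / [∫_{0}^{∞} u^2·(1 - u/2)^2·e^(-u) du].
With ∫ u^2·(1 - u/2)^2·e^(-u) du = -(u^4/4 + u^2 + 2·u + 2)·e^(-u) + C, the region integral is 1473·e^(-5/2)/64 and the full one is 2.
The region integral divided by the full integral gives P = 0.9446.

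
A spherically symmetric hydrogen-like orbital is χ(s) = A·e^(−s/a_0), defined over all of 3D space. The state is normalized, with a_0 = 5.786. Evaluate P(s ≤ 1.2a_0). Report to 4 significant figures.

Integrate the radial probability density 4πs²|χ|² over s ≤ 1.2a_0.
Normalization gives A² = 1/(π·a_0^3).
Substituting u = s/a_0, A², 4π and the length scale all cancel in the ratio: P = ∫_{0}^{1.2} u^2·e^(-2·u) du / ∫_{0}^{∞} u^2·e^(-2·u) du.
Using ∫ u^2·e^(-2·u) du = -(2·u^2 + 2·u + 1)·e^(-2·u)/4, the numerator is 1/4 - 157·e^(-12/5)/100 and the denominator is 1/4.
Taking the ratio yields P = 0.43029.

P ≈ 0.4303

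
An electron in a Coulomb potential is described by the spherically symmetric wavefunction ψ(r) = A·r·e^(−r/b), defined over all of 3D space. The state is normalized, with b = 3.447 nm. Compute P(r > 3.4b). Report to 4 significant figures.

P ≈ 0.1920

P = ∫ |ψ|² 4πr² dr over r > 3.4b.
A² is fixed by ∫₀^∞ 4πr²|ψ|² dr = 1, i.e. A² = (3·π·b^5)^(−1).
In terms of u = r/b (A², 4π and the length scale all cancel between numerator and denominator), P = [∫_{3.4}^{∞} u^4·e^(-2·u) du] / [∫_{0}^{∞} u^4·e^(-2·u) du].
Using ∫ u^4·e^(-2·u) du = -(u^4/2 + u^3 + 3·u^2/2 + 3·u/2 + 3/4)·e^(-2·u), the numerator is ≈ 0.144023 and the denominator is 3/4.
This evaluates to P = 0.19203.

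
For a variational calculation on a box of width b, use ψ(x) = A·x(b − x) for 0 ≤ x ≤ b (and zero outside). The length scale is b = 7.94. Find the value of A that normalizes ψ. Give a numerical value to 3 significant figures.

A ≈ 0.0308

The normalization condition is ∫|ψ|² dx = 1 from 0 to b.
Expanding the polynomial and integrating term by term, carrying out the integral gives A² · b^5/30.
Hence A² = 1/[b^5/30].
With b = 7.94: A² = 0.0009506 and A = 0.03083.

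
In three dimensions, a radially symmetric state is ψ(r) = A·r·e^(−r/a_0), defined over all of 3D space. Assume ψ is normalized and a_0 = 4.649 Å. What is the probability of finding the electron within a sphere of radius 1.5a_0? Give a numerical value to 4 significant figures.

With dV = 4πr²dr, the probability is ∫|ψ|² dV over r ≤ 1.5a_0.
The full normalization integral is A²·[3·π·a_0^5] = 1, fixing A².
Substituting u = r/a_0, A², 4π and the length scale all cancel in the ratio: P = ∫_{0}^{1.5} u^4·e^(-2·u) du / ∫_{0}^{∞} u^4·e^(-2·u) du.
With ∫ u^4·e^(-2·u) du = -(u^4/2 + u^3 + 3·u^2/2 + 3·u/2 + 3/4)·e^(-2·u) + C, the region integral is 3/4 - 393·e^(-3)/32 and the full one is 3/4.
Taking the ratio yields P = 0.18474.

P ≈ 0.1847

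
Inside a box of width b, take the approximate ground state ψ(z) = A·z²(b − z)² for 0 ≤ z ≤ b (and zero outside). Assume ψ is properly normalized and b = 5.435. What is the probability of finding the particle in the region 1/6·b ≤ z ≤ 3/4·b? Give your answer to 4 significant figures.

|ψ|² is the probability density, so P = ∫_{1/6·b}^{3/4·b} |ψ|² dz.
Since A² = 1/(b^9/630), this is the region integral divided by the full normalization integral.
In terms of u = z/b (A² and the length scale cancel between numerator and denominator), P = [∫_{1/6}^{3/4} u^4·(1 - u)^4 du] / [∫_{0}^{1} u^4·(1 - u)^4 du].
With ∫ u^4·(1 - u)^4 du = u^5·(70·u^4 - 315·u^3 + 540·u^2 - 420·u + 126)/630 + C, the region integral is ≈ 0.00149543 and the full one is 1/630.
The result is P = 0.94212.

P ≈ 0.9421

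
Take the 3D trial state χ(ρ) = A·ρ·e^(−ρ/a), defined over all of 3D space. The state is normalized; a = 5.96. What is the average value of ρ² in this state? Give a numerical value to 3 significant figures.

The expectation value is the |χ|²-weighted average of ρ^2: ∫ ρ^2|χ|² 4πρ² dρ.
The ratio of the moment integral to the normalization integral gives ⟨ρ²⟩ = 15·a^2/2.
With a = 5.96, ⟨ρ^2⟩ = 266.4.

⟨ρ^2⟩ ≈ 266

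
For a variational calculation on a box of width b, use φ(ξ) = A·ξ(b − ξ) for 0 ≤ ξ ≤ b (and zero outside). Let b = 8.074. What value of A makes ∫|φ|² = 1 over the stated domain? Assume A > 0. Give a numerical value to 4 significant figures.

The normalization condition is ∫|φ|² dξ = 1 from 0 to b.
With φ = A·ξ(b − ξ), the integral evaluates to A²·[b^5/30].
Hence A² = 1/[b^5/30].
Substituting b = 8.074 gives A² = 0.00087433, so A = 0.029569.

A ≈ 0.02957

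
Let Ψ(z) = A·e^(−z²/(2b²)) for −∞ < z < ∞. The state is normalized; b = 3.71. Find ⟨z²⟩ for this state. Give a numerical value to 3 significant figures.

⟨z^2⟩ ≈ 6.88

By definition ⟨z²⟩ = ∫ z^2 |Ψ(z)|² dz.
Differentiating ∫e^(−αz²) dz = √(π/α) under α to get the higher moments, evaluating both integrals, ⟨z²⟩ = b^2/2.
With b = 3.71, ⟨z^2⟩ = 6.882.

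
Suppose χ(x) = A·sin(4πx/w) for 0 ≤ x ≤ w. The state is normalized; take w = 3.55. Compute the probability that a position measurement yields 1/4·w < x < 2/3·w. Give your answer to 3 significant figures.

P ≈ 0.451

P = ∫_{1/4·w}^{2/3·w} |χ(x)|² dx.
With A² fixed by ∫|χ|² = 1, i.e. A² = (w/2)^(−1), substitute and integrate.
Substituting u = x/w, A² and the length scale cancel in the ratio: P = ∫_{1/4}^{2/3} sin(4·π·u)^2 du / ∫_{0}^{1} sin(4·π·u)^2 du.
Using ∫ sin(4·π·u)^2 du = u/2 - sin(4·π·u)·cos(4·π·u)/(8·π), the numerator is √(3)/(32·π) + 5/24 and the denominator is 1/2.
Evaluating gives P = √(3)/(16·π) + 5/12.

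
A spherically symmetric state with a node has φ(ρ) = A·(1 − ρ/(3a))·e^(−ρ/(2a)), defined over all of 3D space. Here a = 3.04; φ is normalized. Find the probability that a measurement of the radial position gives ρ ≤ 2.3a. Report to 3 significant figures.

Integrate the radial probability density 4πρ²|φ|² over ρ ≤ 2.3a.
Normalization gives A² = 1/(8·π·a^3/3).
In terms of u = ρ/a (A², 4π and the length scale all cancel between numerator and denominator), P = [∫_{0}^{2.3} u^2·(1 - u/3)^2·e^(-u) du] / [∫_{0}^{∞} u^2·(1 - u/3)^2·e^(-u) du].
Using ∫ u^2·(1 - u/3)^2·e^(-u) du = (-u^4 + 2·u^3 - 3·u^2 - 6·u - 6)·e^(-u)/9, the numerator is ≈ 0.22865 and the denominator is 2/3.
The region integral divided by the full integral gives P = 0.3430.

P ≈ 0.343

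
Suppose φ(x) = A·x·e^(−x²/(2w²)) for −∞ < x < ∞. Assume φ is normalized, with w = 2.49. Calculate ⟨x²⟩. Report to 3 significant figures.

The expectation value is the |φ|²-weighted average of x^2: ∫ x^2|φ|² dx.
Differentiating ∫e^(−αx²) dx = √(π/α) under α to get the higher moments, the ratio of the moment integral to the normalization integral gives ⟨x²⟩ = 3·w^2/2.
With w = 2.49, ⟨x^2⟩ = 9.300.

⟨x^2⟩ ≈ 9.30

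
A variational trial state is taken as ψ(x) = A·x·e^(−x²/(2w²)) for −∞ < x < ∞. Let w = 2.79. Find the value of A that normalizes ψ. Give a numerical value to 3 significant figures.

Require ∫ |ψ|² dx = 1 over the whole domain.
Differentiating ∫e^(−αx²) dx = √(π/α) under α to get the higher moments, ∫|ψ|² dx = A²·(√(π)·w^3/2).
Setting this equal to 1 gives A² = 1/(√(π)·w^3/2).
Plugging in w = 2.79 yields A = 0.2279.

A ≈ 0.228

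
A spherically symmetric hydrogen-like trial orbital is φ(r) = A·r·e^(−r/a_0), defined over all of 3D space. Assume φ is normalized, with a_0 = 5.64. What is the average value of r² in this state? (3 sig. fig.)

The expectation value is the |φ|²-weighted average of r^2: ∫ r^2|φ|² 4πr² dr.
Recall ∫₀^∞ r^m e^(−r/β) dr = m!·β^(m+1), evaluating both integrals, ⟨r²⟩ = 15·a_0^2/2.
Putting a_0 = 5.64 gives 238.6.

⟨r^2⟩ ≈ 239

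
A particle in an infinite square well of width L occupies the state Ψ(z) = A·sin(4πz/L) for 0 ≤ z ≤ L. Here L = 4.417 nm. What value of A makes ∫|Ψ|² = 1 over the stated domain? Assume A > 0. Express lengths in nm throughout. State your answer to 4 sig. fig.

A ≈ 0.6729 nm^(-1/2)

Require ∫ |Ψ|² dz = 1 over the whole domain.
Using sin²θ = (1 − cos 2θ)/2, the integral (without the A² prefactor) comes out to L/2.
Hence A² = 1/[L/2].
Substituting L = 4.417 gives A² = 0.45280, so A = 0.67290.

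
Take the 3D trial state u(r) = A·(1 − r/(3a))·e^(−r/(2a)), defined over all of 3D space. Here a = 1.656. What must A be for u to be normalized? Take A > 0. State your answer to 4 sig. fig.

A ≈ 0.1621

Require ∫ |u|² 4πr² dr = 1 over the whole domain.
With ∫₀^∞ r^4 e^(−αr) dr = 4!/α^5, with u = A·(1 − r/(3a))·e^(−r/(2a)), the integral evaluates to A²·[8·π·a^3/3].
So A² = (8·π·a^3/3)^(−1).
Plugging in a = 1.656 yields A = 0.16213.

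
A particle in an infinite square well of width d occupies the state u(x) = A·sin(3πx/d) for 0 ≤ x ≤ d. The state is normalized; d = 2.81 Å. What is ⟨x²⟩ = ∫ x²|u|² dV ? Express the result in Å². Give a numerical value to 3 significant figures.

⟨x^2⟩ ≈ 2.59 Å^2

The expectation value is the |u|²-weighted average of x^2: ∫ x^2|u|² dx.
Using sin²θ = (1 − cos 2θ)/2, evaluating both integrals, ⟨x²⟩ = -d^2/(18·π^2) + d^2/3.
Putting d = 2.81 gives 2.588.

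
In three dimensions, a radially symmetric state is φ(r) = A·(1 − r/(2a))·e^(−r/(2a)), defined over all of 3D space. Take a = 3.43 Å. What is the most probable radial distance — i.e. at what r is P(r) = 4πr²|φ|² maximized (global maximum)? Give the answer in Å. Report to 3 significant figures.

Set d/dr [P(r) = 4πr²|φ|²] = 0 and solve for r > 0.
Solving yields r = a·(√(5) + 3).
With a = 3.43, the most probable radial distance is 17.96 Å.

r ≈ 18.0 Å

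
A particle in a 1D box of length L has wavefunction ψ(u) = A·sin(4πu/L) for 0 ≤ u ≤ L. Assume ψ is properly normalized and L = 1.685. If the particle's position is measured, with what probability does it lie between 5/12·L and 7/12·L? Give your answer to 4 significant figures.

The probability is P = ∫ |ψ|² du over [5/12·L, 7/12·L].
The normalization integral ∫|ψ|²du over the whole domain equals L/2·A², and A² cancels in the ratio.
In terms of t = u/L (A² and the length scale cancel between numerator and denominator), P = [∫_{5/12}^{7/12} sin(4·π·t)^2 dt] / [∫_{0}^{1} sin(4·π·t)^2 dt].
With ∫ sin(4·π·t)^2 dt = t/2 - sin(4·π·t)·cos(4·π·t)/(8·π) + C, the region integral is -√(3)/(16·π) + 1/12 and the full one is 1/2.
This works out to P = (-√(3)/8 + π/6)/π.

P ≈ 0.09775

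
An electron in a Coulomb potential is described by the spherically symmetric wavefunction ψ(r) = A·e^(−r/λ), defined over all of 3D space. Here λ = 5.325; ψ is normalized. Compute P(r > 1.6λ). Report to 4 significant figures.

P ≈ 0.3799

P = ∫ |ψ|² 4πr² dr over r > 1.6λ.
The full normalization integral is A²·[π·λ^3] = 1, fixing A².
In terms of u = r/λ (A², 4π and the length scale all cancel between numerator and denominator), P = [∫_{1.6}^{∞} u^2·e^(-2·u) du] / [∫_{0}^{∞} u^2·e^(-2·u) du].
An antiderivative of u^2·e^(-2·u) is -(2·u^2 + 2·u + 1)·e^(-2·u)/4; evaluating from 1.6 to ∞ gives 233·e^(-16/5)/100, while the full integral is 1/4.
The region integral divided by the full integral gives P = 0.37990.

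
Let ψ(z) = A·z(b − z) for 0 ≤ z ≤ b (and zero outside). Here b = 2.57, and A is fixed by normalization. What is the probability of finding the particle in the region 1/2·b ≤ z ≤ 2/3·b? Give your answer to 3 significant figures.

P ≈ 0.290

|ψ|² is the probability density, so P = ∫_{1/2·b}^{2/3·b} |ψ|² dz.
With A² fixed by ∫|ψ|² = 1, i.e. A² = (b^5/30)^(−1), substitute and integrate.
In terms of u = z/b (A² and the length scale cancel between numerator and denominator), P = [∫_{1/2}^{2/3} u^2·(1 - u)^2 du] / [∫_{0}^{1} u^2·(1 - u)^2 du].
Using ∫ u^2·(1 - u)^2 du = u^3·(6·u^2 - 15·u + 10)/30, the numerator is 47/4860 and the denominator is 1/30.
Evaluating gives P = 47/162.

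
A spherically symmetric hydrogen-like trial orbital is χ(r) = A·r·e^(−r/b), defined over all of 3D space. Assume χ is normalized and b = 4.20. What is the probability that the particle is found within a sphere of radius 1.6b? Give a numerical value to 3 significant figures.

P ≈ 0.219

P = ∫ |χ|² 4πr² dr over r ≤ 1.6b.
Normalization gives A² = 1/(3·π·b^5).
Substituting u = r/b, A², 4π and the length scale all cancel in the ratio: P = ∫_{0}^{1.6} u^4·e^(-2·u) du / ∫_{0}^{∞} u^4·e^(-2·u) du.
Using ∫ u^4·e^(-2·u) du = -(u^4/2 + u^3 + 3·u^2/2 + 3·u/2 + 3/4)·e^(-2·u), the numerator is ≈ 0.16454 and the denominator is 3/4.
This evaluates to P = 0.2194.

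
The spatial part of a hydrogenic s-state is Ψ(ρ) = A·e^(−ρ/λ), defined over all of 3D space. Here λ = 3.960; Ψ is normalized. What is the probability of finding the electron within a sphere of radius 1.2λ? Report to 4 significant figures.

P ≈ 0.4303

P = ∫ |Ψ|² 4πρ² dρ over ρ ≤ 1.2λ.
A² is fixed by ∫₀^∞ 4πρ²|Ψ|² dρ = 1, i.e. A² = (π·λ^3)^(−1).
Substituting u = ρ/λ, A², 4π and the length scale all cancel in the ratio: P = ∫_{0}^{1.2} u^2·e^(-2·u) du / ∫_{0}^{∞} u^2·e^(-2·u) du.
With ∫ u^2·e^(-2·u) du = -(2·u^2 + 2·u + 1)·e^(-2·u)/4 + C, the region integral is 1/4 - 157·e^(-12/5)/100 and the full one is 1/4.
The region integral divided by the full integral gives P = 0.43029.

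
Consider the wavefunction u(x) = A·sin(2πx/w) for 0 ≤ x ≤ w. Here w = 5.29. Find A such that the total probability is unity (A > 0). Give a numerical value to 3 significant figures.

The normalization condition is ∫|u|² dx = 1 from 0 to w.
Using sin²θ = (1 − cos 2θ)/2, ∫|u|² dx = A²·(w/2).
Hence A² = 1/[w/2].
Substituting w = 5.29 gives A² = 0.3781, so A = 0.6149.

A ≈ 0.615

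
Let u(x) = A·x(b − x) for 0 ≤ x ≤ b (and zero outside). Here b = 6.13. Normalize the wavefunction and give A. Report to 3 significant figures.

A ≈ 0.0589

Normalization requires ∫|u|² dx = 1, integrated from 0 to b.
∫|u|² dx = A²·(b^5/30).
Hence A² = 1/[b^5/30].
Plugging in b = 6.13 yields A = 0.05887.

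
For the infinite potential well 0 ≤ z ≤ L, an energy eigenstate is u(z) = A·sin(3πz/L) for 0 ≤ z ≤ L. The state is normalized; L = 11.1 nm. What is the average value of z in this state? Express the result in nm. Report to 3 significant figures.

⟨z⟩ ≈ 5.55 nm

By definition ⟨z⟩ = ∫ z |u(z)|² dz.
Evaluating both integrals, ⟨z⟩ = L/2.
With L = 11.1, ⟨z⟩ = 5.550.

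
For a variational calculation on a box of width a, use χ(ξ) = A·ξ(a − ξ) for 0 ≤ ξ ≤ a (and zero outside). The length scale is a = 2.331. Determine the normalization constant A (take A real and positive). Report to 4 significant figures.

A ≈ 0.6602

Normalization requires ∫|χ|² dξ = 1, integrated from 0 to a.
With χ = A·ξ(a − ξ), the integral evaluates to A²·[a^5/30].
Setting this equal to 1 gives A² = 1/(a^5/30).
Plugging in a = 2.331 yields A = 0.66024.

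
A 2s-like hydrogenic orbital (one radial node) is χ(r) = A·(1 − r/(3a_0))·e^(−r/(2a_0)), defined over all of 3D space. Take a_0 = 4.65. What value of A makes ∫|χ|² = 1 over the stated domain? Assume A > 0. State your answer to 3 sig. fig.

Require ∫ |χ|² 4πr² dr = 1 over the whole domain.
Using ∫₀^∞ rⁿ e^(−αr) dr = n!/αⁿ⁺¹, carrying out the integral gives A² · 8·π·a_0^3/3.
So A² = (8·π·a_0^3/3)^(−1).
Plugging in a_0 = 4.65 yields A = 0.03446.

A ≈ 0.0345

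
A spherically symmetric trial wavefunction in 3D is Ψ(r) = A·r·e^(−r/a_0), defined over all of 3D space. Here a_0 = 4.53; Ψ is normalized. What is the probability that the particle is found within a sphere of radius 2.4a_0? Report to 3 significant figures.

P ≈ 0.524

With dV = 4πr²dr, the probability is ∫|Ψ|² dV over r ≤ 2.4a_0.
Normalization gives A² = 1/(3·π·a_0^5).
In terms of u = r/a_0 (A², 4π and the length scale all cancel between numerator and denominator), P = [∫_{0}^{2.4} u^4·e^(-2·u) du] / [∫_{0}^{∞} u^4·e^(-2·u) du].
An antiderivative of u^4·e^(-2·u) is -(u^4/2 + u^3 + 3·u^2/2 + 3·u/2 + 3/4)·e^(-2·u); evaluating from 0 to 2.4 gives ≈ 0.39281, while the full integral is 3/4.
The region integral divided by the full integral gives P = 0.5237.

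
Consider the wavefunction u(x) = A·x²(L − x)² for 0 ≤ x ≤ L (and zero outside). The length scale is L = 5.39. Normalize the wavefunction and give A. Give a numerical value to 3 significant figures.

We need A² ∫|f|² dx = 1, taking the integral from 0 to L.
With u = A·x²(L − x)², the integral evaluates to A²·[L^9/630].
Setting this equal to 1 gives A² = 1/(L^9/630).
Plugging in L = 5.39 yields A = 0.01281.

A ≈ 0.0128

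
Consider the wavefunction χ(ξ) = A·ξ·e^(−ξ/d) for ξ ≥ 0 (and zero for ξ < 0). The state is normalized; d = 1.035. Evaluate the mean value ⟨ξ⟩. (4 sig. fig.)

⟨ξ⟩ ≈ 1.553

⟨ξ⟩ = ∫ ξ |χ|² dξ over the full domain.
Using ∫₀^∞ ξⁿ e^(−αξ) dξ = n!/αⁿ⁺¹, the ratio of the moment integral to the normalization integral gives ⟨ξ⟩ = 3·d/2.
Putting d = 1.035 gives 1.5525.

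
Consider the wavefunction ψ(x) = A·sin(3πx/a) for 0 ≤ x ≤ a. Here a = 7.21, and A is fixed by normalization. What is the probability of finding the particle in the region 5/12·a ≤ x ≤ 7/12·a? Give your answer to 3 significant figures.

The probability is P = ∫ |ψ|² dx over [5/12·a, 7/12·a].
With A² fixed by ∫|ψ|² = 1, i.e. A² = (a/2)^(−1), substitute and integrate.
Substituting u = x/a, A² and the length scale cancel in the ratio: P = ∫_{5/12}^{7/12} sin(3·π·u)^2 du / ∫_{0}^{1} sin(3·π·u)^2 du.
With ∫ sin(3·π·u)^2 du = u/2 - sin(6·π·u)/(12·π) + C, the region integral is 1/(6·π) + 1/12 and the full one is 1/2.
Taking the ratio, P = (2 + π)/(6·π).

P ≈ 0.273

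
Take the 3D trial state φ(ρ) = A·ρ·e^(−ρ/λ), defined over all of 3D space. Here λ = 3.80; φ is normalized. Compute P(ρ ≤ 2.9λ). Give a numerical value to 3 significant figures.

Integrate the radial probability density 4πρ²|φ|² over ρ ≤ 2.9λ.
Normalization gives A² = 1/(3·π·λ^5).
Substituting u = ρ/λ, A², 4π and the length scale all cancel in the ratio: P = ∫_{0}^{2.9} u^4·e^(-2·u) du / ∫_{0}^{∞} u^4·e^(-2·u) du.
With ∫ u^4·e^(-2·u) du = -(u^4/2 + u^3 + 3·u^2/2 + 3·u/2 + 3/4)·e^(-2·u) + C, the region integral is ≈ 0.51546 and the full one is 3/4.
The region integral divided by the full integral gives P = 0.6873.

P ≈ 0.687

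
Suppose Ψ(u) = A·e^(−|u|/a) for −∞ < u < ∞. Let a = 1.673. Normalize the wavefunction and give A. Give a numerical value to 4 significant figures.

We need A² ∫|f|² du = 1, taking the integral from −∞ to ∞.
Carrying out the integral gives A² · a.
With a = 1.673: A² = 0.59773 and A = 0.77313.

A ≈ 0.7731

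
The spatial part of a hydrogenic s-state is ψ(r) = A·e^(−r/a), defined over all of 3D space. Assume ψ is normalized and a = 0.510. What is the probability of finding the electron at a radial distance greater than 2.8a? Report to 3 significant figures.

P ≈ 0.0824

P = ∫ |ψ|² 4πr² dr over r > 2.8a.
Normalization gives A² = 1/(π·a^3).
Let u = r/a; then A², 4π and the length scale all cancel, so P = ∫_{2.8}^{∞} u^2·e^(-2·u) du ÷ ∫_{0}^{∞} u^2·e^(-2·u) du.
Using ∫ u^2·e^(-2·u) du = -(2·u^2 + 2·u + 1)·e^(-2·u)/4, the numerator is 557·e^(-28/5)/100 and the denominator is 1/4.
Taking the ratio yields P = 0.08239.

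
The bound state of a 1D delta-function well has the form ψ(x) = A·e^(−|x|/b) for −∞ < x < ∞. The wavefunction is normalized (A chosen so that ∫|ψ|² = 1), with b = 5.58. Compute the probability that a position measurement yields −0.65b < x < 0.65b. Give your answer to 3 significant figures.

P ≈ 0.727

|ψ|² is the probability density, so P = ∫_{−0.65b}^{0.65b} |ψ|² dx.
Since A² = 1/(b), this is the region integral divided by the full normalization integral.
Both integrals are even about x = 0, so only the x ≥ 0 halves are needed (the factors of 2 cancel). Substituting u = x/b, A² and the length scale cancel in the ratio: P = ∫_{0}^{0.65} e^(-2·u) du / ∫_{0}^{∞} e^(-2·u) du.
Using ∫ e^(-2·u) du = -e^(-2·u)/2, the numerator is 1/2 - e^(-13/10)/2 and the denominator is 1/2.
Taking the ratio, P = 0.7275.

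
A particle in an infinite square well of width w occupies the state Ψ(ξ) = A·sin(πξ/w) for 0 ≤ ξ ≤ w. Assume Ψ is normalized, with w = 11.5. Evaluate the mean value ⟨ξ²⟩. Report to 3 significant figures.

⟨ξ²⟩ = ∫ ξ^2 |Ψ|² dξ over the full domain.
With ∫₀^w sin²(nπξ/w) dξ = w/2, since the A² factors cancel between numerator and denominator, ⟨ξ²⟩ = -w^2/(2·π^2) + w^2/3.
Putting w = 11.5 gives 37.38.

⟨ξ^2⟩ ≈ 37.4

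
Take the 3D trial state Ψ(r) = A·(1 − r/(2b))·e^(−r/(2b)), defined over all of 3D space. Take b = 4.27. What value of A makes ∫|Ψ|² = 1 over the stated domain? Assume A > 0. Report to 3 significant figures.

A ≈ 0.0226

We need A² ∫|f|² 4πr² dr = 1, taking the integral from 0 to ∞.
Using ∫₀^∞ rⁿ e^(−αr) dr = n!/αⁿ⁺¹, the integral (without the A² prefactor) comes out to 8·π·b^3.
With b = 4.27: A² = 0.0005111 and A = 0.02261.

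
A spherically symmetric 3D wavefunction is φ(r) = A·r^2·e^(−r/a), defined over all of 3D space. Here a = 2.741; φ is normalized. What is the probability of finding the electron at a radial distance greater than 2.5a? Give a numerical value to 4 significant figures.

Integrate the radial probability density 4πr²|φ|² over r > 2.5a.
A² is fixed by ∫₀^∞ 4πr²|φ|² dr = 1, i.e. A² = (45·π·a^7/2)^(−1).
In terms of u = r/a (A², 4π and the length scale all cancel between numerator and denominator), P = [∫_{2.5}^{∞} u^6·e^(-2·u) du] / [∫_{0}^{∞} u^6·e^(-2·u) du].
Using ∫ u^6·e^(-2·u) du = -(4·u^6 + 12·u^5 + 30·u^4 + 60·u^3 + 90·u^2 + 90·u + 45)·e^(-2·u)/8, the numerator is ≈ 4.28728 and the denominator is 45/8.
This evaluates to P = 0.76218.

P ≈ 0.7622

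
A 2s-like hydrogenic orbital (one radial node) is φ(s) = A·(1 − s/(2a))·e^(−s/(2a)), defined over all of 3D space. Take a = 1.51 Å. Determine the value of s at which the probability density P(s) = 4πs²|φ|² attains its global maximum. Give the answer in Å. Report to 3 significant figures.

Differentiate P(s) = 4πs²|φ|² with respect to s and set to zero.
This gives s = a·(√(5) + 3).
With a = 1.51, the most probable radial distance is 7.906 Å.

s ≈ 7.91 Å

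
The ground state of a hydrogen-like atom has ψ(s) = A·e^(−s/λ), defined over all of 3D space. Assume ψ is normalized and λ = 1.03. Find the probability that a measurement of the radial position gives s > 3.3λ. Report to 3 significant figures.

With dV = 4πs²ds, the probability is ∫|ψ|² dV over s > 3.3λ.
The full normalization integral is A²·[π·λ^3] = 1, fixing A².
In terms of u = s/λ (A², 4π and the length scale all cancel between numerator and denominator), P = [∫_{3.3}^{∞} u^2·e^(-2·u) du] / [∫_{0}^{∞} u^2·e^(-2·u) du].
With ∫ u^2·e^(-2·u) du = -(2·u^2 + 2·u + 1)·e^(-2·u)/4 + C, the region integral is 1469·e^(-33/5)/200 and the full one is 1/4.
The region integral divided by the full integral gives P = 0.03997.

P ≈ 0.0400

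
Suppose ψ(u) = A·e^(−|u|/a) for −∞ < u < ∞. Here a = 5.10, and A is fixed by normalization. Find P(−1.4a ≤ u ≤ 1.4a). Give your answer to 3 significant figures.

The probability is P = ∫ |ψ|² du over [−1.4a, 1.4a].
The normalization integral ∫|ψ|²du over the whole domain equals a·A², and A² cancels in the ratio.
Both integrals are even about u = 0, so only the u ≥ 0 halves are needed (the factors of 2 cancel). In terms of t = u/a (A² and the length scale cancel between numerator and denominator), P = [∫_{0}^{1.4} e^(-2·t) dt] / [∫_{0}^{∞} e^(-2·t) dt].
An antiderivative of e^(-2·t) is -e^(-2·t)/2; evaluating from 0 to 1.4 gives 1/2 - e^(-14/5)/2, while the full integral is 1/2.
Evaluating gives P = 0.9392.

P ≈ 0.939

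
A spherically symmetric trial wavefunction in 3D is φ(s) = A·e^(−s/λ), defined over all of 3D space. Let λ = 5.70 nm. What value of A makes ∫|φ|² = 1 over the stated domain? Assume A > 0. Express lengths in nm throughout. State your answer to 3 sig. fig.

A ≈ 0.0415 nm^(-3/2)

The normalization condition is ∫|φ|² 4πs² ds = 1 from 0 to ∞.
(Spherical symmetry: dV = 4πs² ds.)
The integral (without the A² prefactor) comes out to π·λ^3.
Hence A² = 1/[π·λ^3].
With λ = 5.70: A² = 0.001719 and A = 0.04146.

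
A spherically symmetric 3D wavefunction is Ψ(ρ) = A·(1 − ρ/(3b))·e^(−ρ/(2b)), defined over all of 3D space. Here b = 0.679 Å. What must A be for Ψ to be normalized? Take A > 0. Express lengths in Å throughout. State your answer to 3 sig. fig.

A ≈ 0.617 Å^(-3/2)

Normalization requires ∫|Ψ|² 4πρ² dρ = 1, integrated from 0 to ∞.
(Spherical symmetry: dV = 4πρ² dρ.)
Carrying out the integral gives A² · 8·π·b^3/3.
Setting this equal to 1 gives A² = 1/(8·π·b^3/3).
Plugging in b = 0.679 yields A = 0.6175.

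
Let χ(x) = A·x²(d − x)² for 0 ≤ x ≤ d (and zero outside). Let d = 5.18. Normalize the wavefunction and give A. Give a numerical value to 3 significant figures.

The normalization condition is ∫|χ|² dx = 1 from 0 to d.
Expanding the polynomial and integrating term by term, carrying out the integral gives A² · d^9/630.
With d = 5.18: A² = 0.0002346 and A = 0.01532.

A ≈ 0.0153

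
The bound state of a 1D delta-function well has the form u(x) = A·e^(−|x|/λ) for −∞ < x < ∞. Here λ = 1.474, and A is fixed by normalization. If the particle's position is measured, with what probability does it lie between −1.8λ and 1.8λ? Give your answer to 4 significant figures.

P ≈ 0.9727

The probability is P = ∫ |u|² dx over [−1.8λ, 1.8λ].
With A² fixed by ∫|u|² = 1, i.e. A² = (λ)^(−1), substitute and integrate.
By symmetry take twice the x ≥ 0 contribution in numerator and denominator; the 2's cancel. In terms of t = x/λ (A² and the length scale cancel between numerator and denominator), P = [∫_{0}^{1.8} e^(-2·t) dt] / [∫_{0}^{∞} e^(-2·t) dt].
An antiderivative of e^(-2·t) is -e^(-2·t)/2; evaluating from 0 to 1.8 gives 1/2 - e^(-18/5)/2, while the full integral is 1/2.
Evaluating gives P = 0.97268.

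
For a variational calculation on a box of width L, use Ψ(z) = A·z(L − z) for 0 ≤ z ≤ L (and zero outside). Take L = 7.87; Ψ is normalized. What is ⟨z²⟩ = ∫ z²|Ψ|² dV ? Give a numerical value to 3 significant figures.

⟨z^2⟩ ≈ 17.7

⟨z²⟩ = ∫ z^2 |Ψ|² dz over the full domain.
The ratio of the moment integral to the normalization integral gives ⟨z²⟩ = 2·L^2/7.
With L = 7.87, ⟨z^2⟩ = 17.70.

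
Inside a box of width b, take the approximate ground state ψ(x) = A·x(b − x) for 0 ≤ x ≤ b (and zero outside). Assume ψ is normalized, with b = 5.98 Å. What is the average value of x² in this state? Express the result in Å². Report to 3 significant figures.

⟨x^2⟩ ≈ 10.2 Å^2

⟨x²⟩ = ∫ x^2 |ψ|² dx over the full domain.
Expanding the polynomial and integrating term by term, since the A² factors cancel between numerator and denominator, ⟨x²⟩ = 2·b^2/7.
With b = 5.98, ⟨x^2⟩ = 10.22.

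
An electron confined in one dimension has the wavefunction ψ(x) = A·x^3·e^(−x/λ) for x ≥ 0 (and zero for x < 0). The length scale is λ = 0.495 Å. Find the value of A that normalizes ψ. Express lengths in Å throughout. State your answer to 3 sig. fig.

A ≈ 4.94 Å^(-7/2)

The normalization condition is ∫|ψ|² dx = 1 from 0 to ∞.
Carrying out the integral gives A² · 45·λ^7/8.
Plugging in λ = 0.495 yields A = 4.941.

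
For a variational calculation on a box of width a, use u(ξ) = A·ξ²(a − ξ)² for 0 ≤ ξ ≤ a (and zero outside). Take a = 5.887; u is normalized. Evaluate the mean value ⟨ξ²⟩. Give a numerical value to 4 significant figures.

⟨ξ²⟩ = ∫ ξ^2 |u|² dξ over the full domain.
Expanding the polynomial and integrating term by term, since the A² factors cancel between numerator and denominator, ⟨ξ²⟩ = 3·a^2/11.
With a = 5.887, ⟨ξ^2⟩ = 9.4518.

⟨ξ^2⟩ ≈ 9.452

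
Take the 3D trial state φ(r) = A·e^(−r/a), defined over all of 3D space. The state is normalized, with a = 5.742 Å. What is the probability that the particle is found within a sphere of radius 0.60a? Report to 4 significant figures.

P = ∫ |φ|² 4πr² dr over r ≤ 0.60a.
A² is fixed by ∫₀^∞ 4πr²|φ|² dr = 1, i.e. A² = (π·a^3)^(−1).
Substituting u = r/a, A², 4π and the length scale all cancel in the ratio: P = ∫_{0}^{0.60} u^2·e^(-2·u) du / ∫_{0}^{∞} u^2·e^(-2·u) du.
An antiderivative of u^2·e^(-2·u) is -(2·u^2 + 2·u + 1)·e^(-2·u)/4; evaluating from 0 to 0.60 gives 1/4 - 73·e^(-6/5)/100, while the full integral is 1/4.
The region integral divided by the full integral gives P = 0.12051.

P ≈ 0.1205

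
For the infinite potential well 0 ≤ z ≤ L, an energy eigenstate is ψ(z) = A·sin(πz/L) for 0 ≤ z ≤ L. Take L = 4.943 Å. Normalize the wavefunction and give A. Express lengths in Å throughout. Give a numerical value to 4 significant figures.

A ≈ 0.6361 Å^(-1/2)

Require ∫ |ψ|² dz = 1 over the whole domain.
Using sin²θ = (1 − cos 2θ)/2, ∫|ψ|² dz = A²·(L/2).
So A² = (L/2)^(−1).
Substituting L = 4.943 gives A² = 0.40461, so A = 0.63609.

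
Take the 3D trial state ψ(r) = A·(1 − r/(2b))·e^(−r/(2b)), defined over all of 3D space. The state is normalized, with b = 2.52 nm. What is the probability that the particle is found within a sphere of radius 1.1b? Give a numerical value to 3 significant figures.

P ≈ 0.0387

With dV = 4πr²dr, the probability is ∫|ψ|² dV over r ≤ 1.1b.
Normalization gives A² = 1/(8·π·b^3).
In terms of u = r/b (A², 4π and the length scale all cancel between numerator and denominator), P = [∫_{0}^{1.1} u^2·(1 - u/2)^2·e^(-u) du] / [∫_{0}^{∞} u^2·(1 - u/2)^2·e^(-u) du].
With ∫ u^2·(1 - u/2)^2·e^(-u) du = -(u^4/4 + u^2 + 2·u + 2)·e^(-u) + C, the region integral is ≈ 0.077328 and the full one is 2.
This evaluates to P = 0.03866.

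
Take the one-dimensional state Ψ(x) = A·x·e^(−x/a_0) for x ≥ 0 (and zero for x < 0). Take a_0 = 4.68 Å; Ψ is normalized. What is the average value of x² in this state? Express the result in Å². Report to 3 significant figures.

By definition ⟨x²⟩ = ∫ x^2 |Ψ(x)|² dx.
Recall ∫₀^∞ x^m e^(−x/β) dx = m!·β^(m+1), since the A² factors cancel between numerator and denominator, ⟨x²⟩ = 3·a_0^2.
With a_0 = 4.68, ⟨x^2⟩ = 65.71.

⟨x^2⟩ ≈ 65.7 Å^2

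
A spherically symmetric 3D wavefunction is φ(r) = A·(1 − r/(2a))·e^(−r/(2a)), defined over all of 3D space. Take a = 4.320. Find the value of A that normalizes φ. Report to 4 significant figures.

A ≈ 0.02222

Normalization requires ∫|φ|² 4πr² dr = 1, integrated from 0 to ∞.
With φ = A·(1 − r/(2a))·e^(−r/(2a)), the integral evaluates to A²·[8·π·a^3].
Plugging in a = 4.320 yields A = 0.022215.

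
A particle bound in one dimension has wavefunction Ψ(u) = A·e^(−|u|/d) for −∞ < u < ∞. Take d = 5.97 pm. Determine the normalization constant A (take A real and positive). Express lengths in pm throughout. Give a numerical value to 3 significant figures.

We need A² ∫|f|² du = 1, taking the integral from −∞ to ∞.
∫|Ψ|² du = A²·(d).
Hence A² = 1/[d].
With d = 5.97: A² = 0.1675 and A = 0.4093.

A ≈ 0.409 pm^(-1/2)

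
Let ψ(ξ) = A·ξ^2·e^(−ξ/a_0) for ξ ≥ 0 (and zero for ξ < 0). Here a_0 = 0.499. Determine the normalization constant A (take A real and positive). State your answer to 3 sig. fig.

We need A² ∫|f|² dξ = 1, taking the integral from 0 to ∞.
Recall ∫₀^∞ ξ^m e^(−ξ/β) dξ = m!·β^(m+1), carrying out the integral gives A² · 3·a_0^5/4.
Hence A² = 1/[3·a_0^5/4].
Plugging in a_0 = 0.499 yields A = 6.565.

A ≈ 6.56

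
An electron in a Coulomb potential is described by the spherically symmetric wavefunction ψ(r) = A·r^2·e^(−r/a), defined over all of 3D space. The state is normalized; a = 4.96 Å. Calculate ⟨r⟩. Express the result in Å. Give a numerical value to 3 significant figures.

⟨r⟩ = ∫ r |ψ|² 4πr² dr over the full domain.
Using ∫₀^∞ rⁿ e^(−αr) dr = n!/αⁿ⁺¹, since the A² factors cancel between numerator and denominator, ⟨r⟩ = 7·a/2.
With a = 4.96, ⟨r⟩ = 17.36.

⟨r⟩ ≈ 17.4 Å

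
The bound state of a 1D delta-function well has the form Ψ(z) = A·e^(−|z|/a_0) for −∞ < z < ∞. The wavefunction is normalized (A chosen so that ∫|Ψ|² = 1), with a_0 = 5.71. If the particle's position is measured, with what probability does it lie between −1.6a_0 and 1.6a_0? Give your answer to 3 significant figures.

P ≈ 0.959

|Ψ|² is the probability density, so P = ∫_{−1.6a_0}^{1.6a_0} |Ψ|² dz.
With A² fixed by ∫|Ψ|² = 1, i.e. A² = (a_0)^(−1), substitute and integrate.
By symmetry take twice the z ≥ 0 contribution in numerator and denominator; the 2's cancel. In terms of u = z/a_0 (A² and the length scale cancel between numerator and denominator), P = [∫_{0}^{1.6} e^(-2·u) du] / [∫_{0}^{∞} e^(-2·u) du].
An antiderivative of e^(-2·u) is -e^(-2·u)/2; evaluating from 0 to 1.6 gives 1/2 - e^(-16/5)/2, while the full integral is 1/2.
The result is P = 0.9592.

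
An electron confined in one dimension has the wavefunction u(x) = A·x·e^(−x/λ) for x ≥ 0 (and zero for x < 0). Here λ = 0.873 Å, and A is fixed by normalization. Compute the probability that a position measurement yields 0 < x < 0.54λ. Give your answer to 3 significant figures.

P ≈ 0.0956

The probability is P = ∫ |u|² dx over [0, 0.54λ].
With A² fixed by ∫|u|² = 1, i.e. A² = (λ^3/4)^(−1), substitute and integrate.
Substituting t = x/λ, A² and the length scale cancel in the ratio: P = ∫_{0}^{0.54} t^2·e^(-2·t) dt / ∫_{0}^{∞} t^2·e^(-2·t) dt.
With ∫ t^2·e^(-2·t) dt = -(2·t^2 + 2·t + 1)·e^(-2·t)/4 + C, the region integral is 1/4 - 3329·e^(-27/25)/5000 and the full one is 1/4.
Evaluating gives P = 0.09559.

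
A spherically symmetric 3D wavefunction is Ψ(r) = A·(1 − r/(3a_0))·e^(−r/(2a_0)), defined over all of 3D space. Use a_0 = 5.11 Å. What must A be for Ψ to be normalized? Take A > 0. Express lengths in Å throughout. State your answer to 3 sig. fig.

A ≈ 0.0299 Å^(-3/2)

Normalization requires ∫|Ψ|² 4πr² dr = 1, integrated from 0 to ∞.
The angular integral contributes 4π, leaving ∫₀^∞ r²|Ψ|² dr.
The integral (without the A² prefactor) comes out to 8·π·a_0^3/3.
Hence A² = 1/[8·π·a_0^3/3].
Plugging in a_0 = 5.11 yields A = 0.02991.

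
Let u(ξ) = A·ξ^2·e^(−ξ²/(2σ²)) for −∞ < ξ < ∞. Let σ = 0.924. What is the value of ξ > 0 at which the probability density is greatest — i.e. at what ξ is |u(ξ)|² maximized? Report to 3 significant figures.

ξ ≈ 1.31

Differentiate |u(ξ)|² with respect to ξ and set to zero.
Solving yields ξ = √(2)·σ.
With σ = 0.924, the value of ξ > 0 at which the probability density is greatest is 1.307.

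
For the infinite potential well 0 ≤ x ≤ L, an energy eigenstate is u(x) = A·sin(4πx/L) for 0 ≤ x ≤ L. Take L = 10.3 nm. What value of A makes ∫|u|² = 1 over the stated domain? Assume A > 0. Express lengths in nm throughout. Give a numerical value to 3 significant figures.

A ≈ 0.441 nm^(-1/2)

The normalization condition is ∫|u|² dx = 1 from 0 to L.
With ∫₀^L sin²(nπx/L) dx = L/2, carrying out the integral gives A² · L/2.
Substituting L = 10.3 gives A² = 0.1942, so A = 0.4407.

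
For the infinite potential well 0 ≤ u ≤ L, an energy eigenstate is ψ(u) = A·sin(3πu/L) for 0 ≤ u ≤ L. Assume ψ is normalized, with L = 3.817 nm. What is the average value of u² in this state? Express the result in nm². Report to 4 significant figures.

⟨u^2⟩ ≈ 4.774 nm^2

The expectation value is the |ψ|²-weighted average of u^2: ∫ u^2|ψ|² du.
Using sin²θ = (1 − cos 2θ)/2, evaluating both integrals, ⟨u²⟩ = -L^2/(18·π^2) + L^2/3.
With L = 3.817, ⟨u^2⟩ = 4.7745.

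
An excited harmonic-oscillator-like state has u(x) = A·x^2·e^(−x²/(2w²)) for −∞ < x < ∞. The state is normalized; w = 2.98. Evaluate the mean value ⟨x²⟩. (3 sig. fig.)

The expectation value is the |u|²-weighted average of x^2: ∫ x^2|u|² dx.
With ∫_{−∞}^{∞} x^(2m) e^(−αx²) dx = (2m−1)!!·√π / (2^m α^(m+1/2)), since the A² factors cancel between numerator and denominator, ⟨x²⟩ = 5·w^2/2.
With w = 2.98, ⟨x^2⟩ = 22.20.

⟨x^2⟩ ≈ 22.2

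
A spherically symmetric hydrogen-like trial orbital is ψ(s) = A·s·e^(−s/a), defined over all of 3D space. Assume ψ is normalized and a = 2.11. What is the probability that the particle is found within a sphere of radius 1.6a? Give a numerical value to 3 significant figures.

P ≈ 0.219

P = ∫ |ψ|² 4πs² ds over s ≤ 1.6a.
A² is fixed by ∫₀^∞ 4πs²|ψ|² ds = 1, i.e. A² = (3·π·a^5)^(−1).
Let u = s/a; then A², 4π and the length scale all cancel, so P = ∫_{0}^{1.6} u^4·e^(-2·u) du ÷ ∫_{0}^{∞} u^4·e^(-2·u) du.
An antiderivative of u^4·e^(-2·u) is -(u^4/2 + u^3 + 3·u^2/2 + 3·u/2 + 3/4)·e^(-2·u); evaluating from 0 to 1.6 gives ≈ 0.16454, while the full integral is 3/4.
This evaluates to P = 0.2194.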